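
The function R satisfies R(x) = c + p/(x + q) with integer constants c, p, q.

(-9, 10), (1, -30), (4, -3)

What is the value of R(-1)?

(R(x) − c)(x + q) = p for each data point; the three points give a linear system in c and q, then p follows.
Solving: c = 6, q = 0, p = -36, so R(x) = 6 − 36/(x + 0).
Then R(-1) = 6 − 36/(-1) = 42.

42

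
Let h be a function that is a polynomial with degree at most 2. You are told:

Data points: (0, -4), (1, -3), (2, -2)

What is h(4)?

0

First differences: 1, 1.
Level-1 differences are constant, so h has degree 1.
Fitting a degree-1 polynomial gives h(x) = x - 4.
Then h(4) = 0.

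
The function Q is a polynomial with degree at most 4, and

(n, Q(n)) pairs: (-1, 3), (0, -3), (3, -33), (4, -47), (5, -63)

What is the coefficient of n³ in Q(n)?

0

Write Q(n) = an^4 + bn³ + cn² + dn + e; the 5 given values yield a linear system in the 5 coefficients.
Solving, the top 2 coefficients vanish, and Q(n) = -n² - 7n - 3.
The coefficient of n³ is 0.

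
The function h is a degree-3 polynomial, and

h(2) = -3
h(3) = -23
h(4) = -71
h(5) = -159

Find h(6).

-299

Write h(t) = at³ + bt² + ct + d; the 4 given values yield a linear system in the 4 coefficients.
Solving, h(t) = -2t³ + 4t² - 2t + 1.
Then h(6) = -299.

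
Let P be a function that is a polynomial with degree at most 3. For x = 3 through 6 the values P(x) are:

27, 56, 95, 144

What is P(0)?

First differences: 29, 39, 49. Second differences: 10, 10.
Level-2 differences are constant, so P has degree 2.
Fitting a degree-2 polynomial gives P(x) = 5x² - 6x.
The constant term is P(0) = 0.

0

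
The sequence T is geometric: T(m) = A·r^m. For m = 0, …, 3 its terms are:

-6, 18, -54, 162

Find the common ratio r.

Consecutive ratio: 18/(-6) = -3, and -54/18 = -3, so r = -3.
Then A·(-3)^0 = -6 gives A = -6, and T(m) = -6·(-3)^m.

-3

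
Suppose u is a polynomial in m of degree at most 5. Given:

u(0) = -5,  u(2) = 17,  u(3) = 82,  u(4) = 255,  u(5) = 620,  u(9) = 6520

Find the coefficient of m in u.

Write u(m) = am^5 + bm^4 + cm³ + dm² + em + p; the 6 given values yield a linear system in the 6 coefficients.
Solving, the leading coefficient vanishes, and u(m) = m^4 - m² + 5m - 5.
The coefficient of m is 5.

5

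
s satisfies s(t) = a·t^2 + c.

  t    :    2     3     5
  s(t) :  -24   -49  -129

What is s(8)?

-324

From s(2) = -24 and s(3) = -49: 4a + c = -24 and 9a + c = -49.
Subtracting: 5a = -25, so a = -5; then c = -24 − (-5)·4 = -4.
So s(t) = -5t² − 4, and s(8) = -324.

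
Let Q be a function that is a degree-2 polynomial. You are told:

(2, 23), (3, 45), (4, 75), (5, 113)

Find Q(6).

159

First differences: 22, 30, 38. Second differences: 8, 8.
Level-2 differences are constant, so Q has degree 2.
Fitting a degree-2 polynomial gives Q(n) = 4n² + 2n + 3.
Then Q(6) = 159.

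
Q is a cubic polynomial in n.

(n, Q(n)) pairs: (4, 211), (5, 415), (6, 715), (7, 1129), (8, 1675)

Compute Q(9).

First differences: 204, 300, 414, 546. Second differences: 96, 114, 132. Third differences: 18, 18.
Level-3 differences are constant, so Q has degree 3.
Fitting a degree-3 polynomial gives Q(n) = 3n³ + 3n² - 6n - 5.
Then Q(9) = 2371.

2371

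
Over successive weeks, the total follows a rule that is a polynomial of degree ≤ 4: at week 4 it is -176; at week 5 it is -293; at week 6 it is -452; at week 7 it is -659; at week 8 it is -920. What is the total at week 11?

-2087

Write the value at n as f(n).
First differences: -117, -159, -207, -261. Second differences: -42, -48, -54. Third differences: -6, -6.
Level-3 differences are constant, so f has degree 3.
Fitting a degree-3 polynomial gives f(n) = -n³ - 6n² - 2n - 8.
Then f(11) = -2087.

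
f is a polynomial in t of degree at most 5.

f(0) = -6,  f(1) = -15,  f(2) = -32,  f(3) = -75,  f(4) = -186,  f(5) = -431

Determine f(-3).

-207

First differences: -9, -17, -43, -111, -245. Second differences: -8, -26, -68, -134. Third differences: -18, -42, -66. Fourth differences: -24, -24.
Level-4 differences are constant, so f has degree 4.
Fitting a degree-4 polynomial gives f(t) = -t^4 + 3t³ - 6t² - 5t - 6.
Then f(-3) = -207.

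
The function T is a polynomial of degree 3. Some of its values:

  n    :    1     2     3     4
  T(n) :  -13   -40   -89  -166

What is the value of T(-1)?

-1

Write T(n) = an³ + bn² + cn + d; the 4 given values yield a linear system in the 4 coefficients.
Solving, T(n) = -n³ - 5n² - 5n - 2.
Then T(-1) = -1.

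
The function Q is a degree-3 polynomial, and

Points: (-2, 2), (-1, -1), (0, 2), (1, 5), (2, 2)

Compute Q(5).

First differences: -3, 3, 3, -3. Second differences: 6, 0, -6. Third differences: -6, -6.
Level-3 differences are constant, so Q has degree 3.
Fitting a degree-3 polynomial gives Q(k) = -k³ + 4k + 2.
Then Q(5) = -103.

-103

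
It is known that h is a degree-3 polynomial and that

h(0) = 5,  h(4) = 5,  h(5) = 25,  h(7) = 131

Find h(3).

-1

Write h(k) = ak³ + bk² + ck + d; the 4 given values yield a linear system in the 4 coefficients.
Solving, h(k) = k³ - 5k² + 4k + 5.
Then h(3) = -1.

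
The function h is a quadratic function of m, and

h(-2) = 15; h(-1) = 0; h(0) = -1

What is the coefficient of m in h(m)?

Write h(m) = am² + bm + c; the 3 given values yield a linear system in the 3 coefficients.
Solving, h(m) = 7m² + 6m - 1.
The coefficient of m is 6.

6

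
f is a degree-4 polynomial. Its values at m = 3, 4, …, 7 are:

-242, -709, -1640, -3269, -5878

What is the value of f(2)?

-53

Write f(m) = am^4 + bm³ + cm² + dm + e; the 5 given values yield a linear system in the 5 coefficients.
Solving, f(m) = -2m^4 - 3m³ - 2m² + 8m - 5.
Then f(2) = -53.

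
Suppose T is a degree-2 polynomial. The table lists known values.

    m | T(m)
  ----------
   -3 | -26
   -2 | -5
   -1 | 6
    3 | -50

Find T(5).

-138

Write T(m) = am² + bm + c; the 4 given values yield a linear system in the 3 coefficients.
Solving, T(m) = -5m² - 4m + 7.
Then T(5) = -138.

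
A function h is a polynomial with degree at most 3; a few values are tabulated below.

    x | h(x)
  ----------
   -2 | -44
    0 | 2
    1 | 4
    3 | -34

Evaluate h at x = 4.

-74

Write h(x) = ax³ + bx² + cx + d; the 4 given values yield a linear system in the 4 coefficients.
Solving, the leading coefficient vanishes, and h(x) = -7x² + 9x + 2.
Then h(4) = -74.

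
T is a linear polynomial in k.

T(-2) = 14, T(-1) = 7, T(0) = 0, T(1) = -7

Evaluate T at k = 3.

-21

First differences: -7, -7, -7.
Level-1 differences are constant, so T has degree 1.
Fitting a degree-1 polynomial gives T(k) = -7k.
Then T(3) = -21.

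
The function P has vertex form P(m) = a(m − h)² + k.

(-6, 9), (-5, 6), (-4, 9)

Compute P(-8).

First differences -3, 3; second difference 6 = 2a, so a = 3.
Expanding, the m-coefficient is −2ah = -6h; matching it to the data gives h = -5, and then k = 6.
So P(m) = 3(m + 5)² + 6.
P(-8) = 3·(-3)² + 6 = 33.

33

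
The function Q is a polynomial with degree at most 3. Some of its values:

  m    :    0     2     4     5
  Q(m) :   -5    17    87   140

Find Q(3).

46

Write Q(m) = am³ + bm² + cm + d; the 4 given values yield a linear system in the 4 coefficients.
Solving, the leading coefficient vanishes, and Q(m) = 6m² - m - 5.
Then Q(3) = 46.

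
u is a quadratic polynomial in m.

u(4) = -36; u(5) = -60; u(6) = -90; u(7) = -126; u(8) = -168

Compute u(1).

First differences: -24, -30, -36, -42. Second differences: -6, -6, -6.
Level-2 differences are constant, so u has degree 2.
Fitting a degree-2 polynomial gives u(m) = -3m² + 3m.
Then u(1) = 0.

0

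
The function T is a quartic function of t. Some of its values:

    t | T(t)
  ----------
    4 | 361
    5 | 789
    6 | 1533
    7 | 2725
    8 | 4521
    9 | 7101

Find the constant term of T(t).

First differences: 428, 744, 1192, 1796, 2580. Second differences: 316, 448, 604, 784. Third differences: 132, 156, 180. Fourth differences: 24, 24.
Level-4 differences are constant, so T has degree 4.
Fitting a degree-4 polynomial gives T(t) = t^4 + 7t² - 4t + 9.
The constant term is T(0) = 9.

9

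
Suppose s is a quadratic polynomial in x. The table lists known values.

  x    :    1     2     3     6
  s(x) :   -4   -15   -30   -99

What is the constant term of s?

3

Write s(x) = ax² + bx + c; the 4 given values yield a linear system in the 3 coefficients.
Solving, s(x) = -2x² - 5x + 3.
The constant term is s(0) = 3.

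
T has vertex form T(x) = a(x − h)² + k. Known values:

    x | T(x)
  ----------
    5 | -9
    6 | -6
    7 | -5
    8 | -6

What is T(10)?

-14

First differences 3, 1, -1; second difference -2 = 2a, so a = -1.
Expanding, the x-coefficient is −2ah = 2h; matching it to the data gives h = 7, and then k = -5.
So T(x) = -1(x − 7)² − 5.
T(10) = -1·3² − 5 = -14.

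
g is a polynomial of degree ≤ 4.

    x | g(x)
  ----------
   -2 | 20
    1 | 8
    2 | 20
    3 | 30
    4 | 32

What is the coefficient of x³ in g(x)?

Write g(x) = ax^4 + bx³ + cx² + dx + e; the 5 given values yield a linear system in the 5 coefficients.
Solving, the leading coefficient vanishes, and g(x) = -x³ + 5x² + 4x.
The coefficient of x³ is -1.

-1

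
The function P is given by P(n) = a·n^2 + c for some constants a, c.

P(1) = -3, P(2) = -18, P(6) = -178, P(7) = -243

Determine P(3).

-43

From P(1) = -3 and P(2) = -18: 1a + c = -3 and 4a + c = -18.
Subtracting: 3a = -15, so a = -5; then c = -3 − (-5)·1 = 2.
So P(n) = -5n² + 2, and P(3) = -43.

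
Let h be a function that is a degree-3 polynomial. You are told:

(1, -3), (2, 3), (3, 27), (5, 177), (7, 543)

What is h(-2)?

-33

Write h(t) = at³ + bt² + ct + d; the 5 given values yield a linear system in the 4 coefficients.
Solving, h(t) = 2t³ - 3t² + t - 3.
Then h(-2) = -33.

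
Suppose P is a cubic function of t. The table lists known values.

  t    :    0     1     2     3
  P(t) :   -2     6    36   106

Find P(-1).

-6

Write P(t) = at³ + bt² + ct + d; the 4 given values yield a linear system in the 4 coefficients.
Solving, P(t) = 3t³ + 2t² + 3t - 2.
Then P(-1) = -6.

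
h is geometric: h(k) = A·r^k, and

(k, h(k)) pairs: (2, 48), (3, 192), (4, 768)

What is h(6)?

12288

Consecutive ratio: 192/48 = 4, and 768/192 = 4, so r = 4.
Then A·4^2 = 48 gives A = 3, and h(k) = 3·4^k.
h(6) = 3·4^6 = 12288.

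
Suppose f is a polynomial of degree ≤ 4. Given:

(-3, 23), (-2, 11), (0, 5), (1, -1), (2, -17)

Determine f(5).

-185

Write f(n) = an^4 + bn³ + cn² + dn + e; the 5 given values yield a linear system in the 5 coefficients.
Solving, the leading coefficient vanishes, and f(n) = -n³ - 2n² - 3n + 5.
Then f(5) = -185.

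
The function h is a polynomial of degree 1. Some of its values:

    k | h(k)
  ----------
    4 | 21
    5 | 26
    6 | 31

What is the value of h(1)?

Write h(k) = ak + b; the 3 given values yield a linear system in the 2 coefficients.
Solving, h(k) = 5k + 1.
Then h(1) = 6.

6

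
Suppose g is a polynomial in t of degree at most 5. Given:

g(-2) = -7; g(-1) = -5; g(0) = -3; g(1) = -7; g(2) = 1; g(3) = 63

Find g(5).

First differences: 2, 2, -4, 8, 62. Second differences: 0, -6, 12, 54. Third differences: -6, 18, 42. Fourth differences: 24, 24.
Level-4 differences are constant, so g has degree 4.
Fitting a degree-4 polynomial gives g(t) = t^4 + t³ - 4t² - 2t - 3.
Then g(5) = 637.

637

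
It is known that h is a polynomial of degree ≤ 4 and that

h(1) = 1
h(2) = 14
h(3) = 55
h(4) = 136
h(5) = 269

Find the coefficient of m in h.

-7

First differences: 13, 41, 81, 133. Second differences: 28, 40, 52. Third differences: 12, 12.
Level-3 differences are constant, so h has degree 3.
Fitting a degree-3 polynomial gives h(m) = 2m³ + 2m² - 7m + 4.
The coefficient of m is -7.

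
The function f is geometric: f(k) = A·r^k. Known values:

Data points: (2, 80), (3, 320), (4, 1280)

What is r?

4

Consecutive ratio: 320/80 = 4, and 1280/320 = 4, so r = 4.
Then A·4^2 = 80 gives A = 5, and f(k) = 5·4^k.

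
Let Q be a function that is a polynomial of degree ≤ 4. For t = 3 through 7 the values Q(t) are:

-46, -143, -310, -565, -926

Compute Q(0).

5

First differences: -97, -167, -255, -361. Second differences: -70, -88, -106. Third differences: -18, -18.
Level-3 differences are constant, so Q has degree 3.
Fitting a degree-3 polynomial gives Q(t) = -3t³ + t² + 7t + 5.
Then Q(0) = 5.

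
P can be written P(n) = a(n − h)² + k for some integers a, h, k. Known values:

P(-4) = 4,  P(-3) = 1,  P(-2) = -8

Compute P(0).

First differences -3, -9; second difference -6 = 2a, so a = -3.
Expanding, the n-coefficient is −2ah = 6h; matching it to the data gives h = -4, and then k = 4.
So P(n) = -3(n + 4)² + 4.
P(0) = -3·4² + 4 = -44.

-44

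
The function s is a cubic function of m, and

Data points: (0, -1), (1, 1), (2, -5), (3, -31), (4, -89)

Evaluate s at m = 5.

-191

First differences: 2, -6, -26, -58. Second differences: -8, -20, -32. Third differences: -12, -12.
Level-3 differences are constant, so s has degree 3.
Fitting a degree-3 polynomial gives s(m) = -2m³ + 2m² + 2m - 1.
Then s(5) = -191.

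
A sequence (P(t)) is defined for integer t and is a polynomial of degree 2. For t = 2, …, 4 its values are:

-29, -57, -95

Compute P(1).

Write P(t) = at² + bt + c; the 3 given values yield a linear system in the 3 coefficients.
Solving, P(t) = -5t² - 3t - 3.
Then P(1) = -11.

-11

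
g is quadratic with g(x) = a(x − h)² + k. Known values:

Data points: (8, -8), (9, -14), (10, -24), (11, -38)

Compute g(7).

-6

First differences -6, -10, -14; second difference -4 = 2a, so a = -2.
Expanding, the x-coefficient is −2ah = 4h; matching it to the data gives h = 7, and then k = -6.
So g(x) = -2(x − 7)² − 6.
g(7) = -2·0² − 6 = -6.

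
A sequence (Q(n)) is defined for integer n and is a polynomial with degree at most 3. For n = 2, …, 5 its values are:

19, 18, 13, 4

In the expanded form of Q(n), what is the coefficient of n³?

0

First differences: -1, -5, -9. Second differences: -4, -4.
Level-2 differences are constant, so Q has degree 2.
Fitting a degree-2 polynomial gives Q(n) = -2n² + 9n + 9.
The coefficient of n³ is 0.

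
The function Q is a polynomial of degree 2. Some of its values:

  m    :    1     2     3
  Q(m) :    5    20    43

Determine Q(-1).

-1

Write Q(m) = am² + bm + c; the 3 given values yield a linear system in the 3 coefficients.
Solving, Q(m) = 4m² + 3m - 2.
Then Q(-1) = -1.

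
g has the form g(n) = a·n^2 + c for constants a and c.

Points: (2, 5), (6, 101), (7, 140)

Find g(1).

-4

From g(2) = 5 and g(6) = 101: 4a + c = 5 and 36a + c = 101.
Subtracting: 32a = 96, so a = 3; then c = 5 − 3·4 = -7.
So g(n) = 3n² − 7, and g(1) = -4.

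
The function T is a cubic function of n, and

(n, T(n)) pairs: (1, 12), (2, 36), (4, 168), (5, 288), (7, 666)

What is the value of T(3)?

86

Write T(n) = an³ + bn² + cn + d; the 5 given values yield a linear system in the 4 coefficients.
Solving, T(n) = n³ + 7n² - 4n + 8.
Then T(3) = 86.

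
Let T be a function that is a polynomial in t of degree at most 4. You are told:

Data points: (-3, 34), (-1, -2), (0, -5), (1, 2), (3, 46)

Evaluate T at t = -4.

Write T(t) = at^4 + bt³ + ct² + dt + e; the 5 given values yield a linear system in the 5 coefficients.
Solving, the top 2 coefficients vanish, and T(t) = 5t² + 2t - 5.
Then T(-4) = 67.

67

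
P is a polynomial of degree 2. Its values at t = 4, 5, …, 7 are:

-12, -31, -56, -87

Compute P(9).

-167

First differences: -19, -25, -31. Second differences: -6, -6.
Level-2 differences are constant, so P has degree 2.
Fitting a degree-2 polynomial gives P(t) = -3t² + 8t + 4.
Then P(9) = -167.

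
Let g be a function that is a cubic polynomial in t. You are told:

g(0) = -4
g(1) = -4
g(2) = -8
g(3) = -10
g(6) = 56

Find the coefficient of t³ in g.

1

Write g(t) = at³ + bt² + ct + d; the 5 given values yield a linear system in the 4 coefficients.
Solving, g(t) = t³ - 5t² + 4t - 4.
The coefficient of t³ is 1.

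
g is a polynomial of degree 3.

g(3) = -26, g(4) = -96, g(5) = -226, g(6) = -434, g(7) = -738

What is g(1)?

6

Write g(t) = at³ + bt² + ct + d; the 5 given values yield a linear system in the 4 coefficients.
Solving, g(t) = -3t³ + 6t² - t + 4.
Then g(1) = 6.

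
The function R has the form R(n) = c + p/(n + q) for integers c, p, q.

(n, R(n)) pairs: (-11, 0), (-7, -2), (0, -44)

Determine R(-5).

-4

(R(n) − c)(n + q) = p for each data point; the three points give a linear system in c and q, then p follows.
Solving: c = 4, q = -1, p = 48, so R(n) = 4 + 48/(n − 1).
Then R(-5) = 4 + 48/(-6) = -4.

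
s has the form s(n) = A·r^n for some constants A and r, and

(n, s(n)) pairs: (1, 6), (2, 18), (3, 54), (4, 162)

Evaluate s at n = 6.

Consecutive ratio: 18/6 = 3, and 54/18 = 3, so r = 3.
Then A·3^1 = 6 gives A = 2, and s(n) = 2·3^n.
s(6) = 2·3^6 = 1458.

1458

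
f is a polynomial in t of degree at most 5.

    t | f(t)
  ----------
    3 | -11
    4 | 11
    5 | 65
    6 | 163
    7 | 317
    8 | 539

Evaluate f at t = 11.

Write f(t) = at^5 + bt^4 + ct³ + dt² + et + p; the 6 given values yield a linear system in the 6 coefficients.
Solving, the top 2 coefficients vanish, and f(t) = 2t³ - 8t² + 4t - 5.
Then f(11) = 1733.

1733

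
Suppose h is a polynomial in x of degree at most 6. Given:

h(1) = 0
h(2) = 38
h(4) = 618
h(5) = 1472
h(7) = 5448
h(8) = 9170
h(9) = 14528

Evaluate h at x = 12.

44858

Write h(x) = ax^6 + bx^5 + cx^4 + dx³ + ex² + px + q; the 7 given values yield a linear system in the 7 coefficients.
Solving, the top 2 coefficients vanish, and h(x) = 2x^4 + 2x³ - 6x + 2.
Then h(12) = 44858.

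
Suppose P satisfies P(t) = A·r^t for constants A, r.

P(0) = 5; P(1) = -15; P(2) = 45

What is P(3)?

-135

Consecutive ratio: -15/5 = -3, and 45/(-15) = -3, so r = -3.
Then A·(-3)^0 = 5 gives A = 5, and P(t) = 5·(-3)^t.
P(3) = 5·(-3)^3 = -135.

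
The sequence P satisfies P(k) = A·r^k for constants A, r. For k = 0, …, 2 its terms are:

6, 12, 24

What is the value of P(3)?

Consecutive ratio: 12/6 = 2, and 24/12 = 2, so r = 2.
Then A·2^0 = 6 gives A = 6, and P(k) = 6·2^k.
P(3) = 6·2^3 = 48.

48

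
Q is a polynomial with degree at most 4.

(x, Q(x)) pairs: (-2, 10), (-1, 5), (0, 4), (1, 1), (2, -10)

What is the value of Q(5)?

-151

Write Q(x) = ax^4 + bx³ + cx² + dx + e; the 5 given values yield a linear system in the 5 coefficients.
Solving, the leading coefficient vanishes, and Q(x) = -x³ - x² - x + 4.
Then Q(5) = -151.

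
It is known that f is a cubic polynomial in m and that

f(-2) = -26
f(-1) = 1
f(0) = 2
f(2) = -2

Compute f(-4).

-230

Write f(m) = am³ + bm² + cm + d; the 4 given values yield a linear system in the 4 coefficients.
Solving, f(m) = 3m³ - 4m² - 6m + 2.
Then f(-4) = -230.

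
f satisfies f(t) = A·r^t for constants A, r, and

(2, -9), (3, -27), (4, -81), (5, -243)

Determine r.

Consecutive ratio: -27/(-9) = 3, and -81/(-27) = 3, so r = 3.
Then A·3^2 = -9 gives A = -1, and f(t) = -1·3^t.

3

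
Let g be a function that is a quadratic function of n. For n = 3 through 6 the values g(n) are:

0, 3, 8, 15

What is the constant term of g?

First differences: 3, 5, 7. Second differences: 2, 2.
Level-2 differences are constant, so g has degree 2.
Fitting a degree-2 polynomial gives g(n) = n² - 4n + 3.
The constant term is g(0) = 3.

3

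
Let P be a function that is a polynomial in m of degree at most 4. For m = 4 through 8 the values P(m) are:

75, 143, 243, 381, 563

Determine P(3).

33

First differences: 68, 100, 138, 182. Second differences: 32, 38, 44. Third differences: 6, 6.
Level-3 differences are constant, so P has degree 3.
Fitting a degree-3 polynomial gives P(m) = m³ + m² - 2m + 3.
Then P(3) = 33.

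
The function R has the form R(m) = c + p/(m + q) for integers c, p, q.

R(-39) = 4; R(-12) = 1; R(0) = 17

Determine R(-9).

-1

(R(m) − c)(m + q) = p for each data point; the three points give a linear system in c and q, then p follows.
Solving: c = 5, q = 3, p = 36, so R(m) = 5 + 36/(m + 3).
Then R(-9) = 5 + 36/(-6) = -1.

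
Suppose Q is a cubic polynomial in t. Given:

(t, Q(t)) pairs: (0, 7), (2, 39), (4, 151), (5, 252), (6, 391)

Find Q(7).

Write Q(t) = at³ + bt² + ct + d; the 5 given values yield a linear system in the 4 coefficients.
Solving, Q(t) = t³ + 4t² + 4t + 7.
Then Q(7) = 574.

574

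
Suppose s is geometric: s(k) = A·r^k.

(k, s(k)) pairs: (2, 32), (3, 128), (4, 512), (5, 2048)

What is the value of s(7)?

Consecutive ratio: 128/32 = 4, and 512/128 = 4, so r = 4.
Then A·4^2 = 32 gives A = 2, and s(k) = 2·4^k.
s(7) = 2·4^7 = 32768.

32768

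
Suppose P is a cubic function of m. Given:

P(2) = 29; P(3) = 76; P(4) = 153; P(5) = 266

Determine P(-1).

8

Write P(m) = am³ + bm² + cm + d; the 4 given values yield a linear system in the 4 coefficients.
Solving, P(m) = m³ + 6m² - 2m + 1.
Then P(-1) = 8.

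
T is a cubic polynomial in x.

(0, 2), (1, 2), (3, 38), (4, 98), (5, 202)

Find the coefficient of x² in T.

Write T(x) = ax³ + bx² + cx + d; the 5 given values yield a linear system in the 4 coefficients.
Solving, T(x) = 2x³ - 2x² + 2.
The coefficient of x² is -2.

-2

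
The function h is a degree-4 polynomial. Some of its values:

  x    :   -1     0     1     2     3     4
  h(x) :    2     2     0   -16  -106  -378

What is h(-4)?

-610

Write h(x) = ax^4 + bx³ + cx² + dx + e; the 6 given values yield a linear system in the 5 coefficients.
Solving, h(x) = -2x^4 + 2x³ + x² - 3x + 2.
Then h(-4) = -610.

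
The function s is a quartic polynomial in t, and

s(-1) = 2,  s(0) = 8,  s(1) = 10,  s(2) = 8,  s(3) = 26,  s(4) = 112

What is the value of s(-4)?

First differences: 6, 2, -2, 18, 86. Second differences: -4, -4, 20, 68. Third differences: 0, 24, 48. Fourth differences: 24, 24.
Level-4 differences are constant, so s has degree 4.
Fitting a degree-4 polynomial gives s(t) = t^4 - 2t³ - 3t² + 6t + 8.
Then s(-4) = 320.

320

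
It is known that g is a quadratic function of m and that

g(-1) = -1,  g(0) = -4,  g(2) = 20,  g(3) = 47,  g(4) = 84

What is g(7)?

255

Write g(m) = am² + bm + c; the 5 given values yield a linear system in the 3 coefficients.
Solving, g(m) = 5m² + 2m - 4.
Then g(7) = 255.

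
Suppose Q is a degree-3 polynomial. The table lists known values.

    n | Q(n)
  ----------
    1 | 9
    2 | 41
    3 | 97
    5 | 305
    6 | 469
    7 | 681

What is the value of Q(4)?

Write Q(n) = an³ + bn² + cn + d; the 6 given values yield a linear system in the 4 coefficients.
Solving, Q(n) = n³ + 6n² + 7n - 5.
Then Q(4) = 183.

183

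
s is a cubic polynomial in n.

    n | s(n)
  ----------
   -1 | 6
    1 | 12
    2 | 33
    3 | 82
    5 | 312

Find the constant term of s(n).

7

Write s(n) = an³ + bn² + cn + d; the 5 given values yield a linear system in the 4 coefficients.
Solving, s(n) = 2n³ + 2n² + n + 7.
The constant term is s(0) = 7.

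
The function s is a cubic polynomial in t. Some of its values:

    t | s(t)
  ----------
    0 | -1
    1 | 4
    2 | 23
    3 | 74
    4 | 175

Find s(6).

599

First differences: 5, 19, 51, 101. Second differences: 14, 32, 50. Third differences: 18, 18.
Level-3 differences are constant, so s has degree 3.
Fitting a degree-3 polynomial gives s(t) = 3t³ - 2t² + 4t - 1.
Then s(6) = 599.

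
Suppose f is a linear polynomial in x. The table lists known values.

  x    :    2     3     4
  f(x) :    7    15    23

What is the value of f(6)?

First differences: 8, 8.
Level-1 differences are constant, so f has degree 1.
Fitting a degree-1 polynomial gives f(x) = 8x - 9.
Then f(6) = 39.

39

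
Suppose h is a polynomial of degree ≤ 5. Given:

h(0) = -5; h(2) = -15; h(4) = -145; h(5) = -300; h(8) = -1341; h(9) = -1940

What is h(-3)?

100

Write h(x) = ax^5 + bx^4 + cx³ + dx² + ex + p; the 6 given values yield a linear system in the 6 coefficients.
Solving, the top 2 coefficients vanish, and h(x) = -3x³ + 3x² + x - 5.
Then h(-3) = 100.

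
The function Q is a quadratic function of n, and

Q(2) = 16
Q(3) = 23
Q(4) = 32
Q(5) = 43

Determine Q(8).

First differences: 7, 9, 11. Second differences: 2, 2.
Level-2 differences are constant, so Q has degree 2.
Fitting a degree-2 polynomial gives Q(n) = n² + 2n + 8.
Then Q(8) = 88.

88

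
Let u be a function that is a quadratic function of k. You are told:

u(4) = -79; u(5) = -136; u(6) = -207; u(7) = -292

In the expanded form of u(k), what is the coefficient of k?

First differences: -57, -71, -85. Second differences: -14, -14.
Level-2 differences are constant, so u has degree 2.
Fitting a degree-2 polynomial gives u(k) = -7k² + 6k + 9.
The coefficient of k is 6.

6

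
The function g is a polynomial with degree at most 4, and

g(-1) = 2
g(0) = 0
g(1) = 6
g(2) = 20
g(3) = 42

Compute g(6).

First differences: -2, 6, 14, 22. Second differences: 8, 8, 8.
Level-2 differences are constant, so g has degree 2.
Fitting a degree-2 polynomial gives g(t) = 4t² + 2t.
Then g(6) = 156.

156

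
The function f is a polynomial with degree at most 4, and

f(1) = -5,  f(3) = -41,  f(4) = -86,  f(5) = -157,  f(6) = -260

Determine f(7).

Write f(m) = am^4 + bm³ + cm² + dm + e; the 5 given values yield a linear system in the 5 coefficients.
Solving, the leading coefficient vanishes, and f(m) = -m³ - m² - m - 2.
Then f(7) = -401.

-401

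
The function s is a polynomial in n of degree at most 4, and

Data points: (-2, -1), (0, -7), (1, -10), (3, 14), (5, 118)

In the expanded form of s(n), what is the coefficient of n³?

Write s(n) = an^4 + bn³ + cn² + dn + e; the 5 given values yield a linear system in the 5 coefficients.
Solving, the leading coefficient vanishes, and s(n) = n³ + n² - 5n - 7.
The coefficient of n³ is 1.

1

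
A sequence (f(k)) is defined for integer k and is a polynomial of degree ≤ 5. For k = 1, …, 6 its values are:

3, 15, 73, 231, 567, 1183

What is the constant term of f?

7

Write f(k) = ak^5 + bk^4 + ck³ + dk² + ek + p; the 6 given values yield a linear system in the 6 coefficients.
Solving, the leading coefficient vanishes, and f(k) = k^4 - k³ + 4k² - 8k + 7.
The constant term is f(0) = 7.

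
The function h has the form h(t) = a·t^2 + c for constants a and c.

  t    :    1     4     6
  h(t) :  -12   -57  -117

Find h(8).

-201

From h(1) = -12 and h(4) = -57: 1a + c = -12 and 16a + c = -57.
Subtracting: 15a = -45, so a = -3; then c = -12 − (-3)·1 = -9.
So h(t) = -3t² − 9, and h(8) = -201.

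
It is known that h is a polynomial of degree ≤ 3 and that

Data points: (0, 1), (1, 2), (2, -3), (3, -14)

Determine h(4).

Write h(t) = at³ + bt² + ct + d; the 4 given values yield a linear system in the 4 coefficients.
Solving, the leading coefficient vanishes, and h(t) = -3t² + 4t + 1.
Then h(4) = -31.

-31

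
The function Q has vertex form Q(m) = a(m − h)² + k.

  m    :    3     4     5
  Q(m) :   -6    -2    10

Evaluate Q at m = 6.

30

First differences 4, 12; second difference 8 = 2a, so a = 4.
Expanding, the m-coefficient is −2ah = -8h; matching it to the data gives h = 3, and then k = -6.
So Q(m) = 4(m − 3)² − 6.
Q(6) = 4·3² − 6 = 30.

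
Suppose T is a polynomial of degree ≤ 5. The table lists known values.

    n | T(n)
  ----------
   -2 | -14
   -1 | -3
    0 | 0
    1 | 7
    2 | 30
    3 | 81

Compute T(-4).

Write T(n) = an^5 + bn^4 + cn³ + dn² + en + p; the 6 given values yield a linear system in the 6 coefficients.
Solving, the top 2 coefficients vanish, and T(n) = 2n³ + 2n² + 3n.
Then T(-4) = -108.

-108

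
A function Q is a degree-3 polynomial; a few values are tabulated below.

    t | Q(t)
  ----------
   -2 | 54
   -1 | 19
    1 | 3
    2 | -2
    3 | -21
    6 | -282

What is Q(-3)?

123

Write Q(t) = at³ + bt² + ct + d; the 6 given values yield a linear system in the 4 coefficients.
Solving, Q(t) = -2t³ + 5t² - 6t + 6.
Then Q(-3) = 123.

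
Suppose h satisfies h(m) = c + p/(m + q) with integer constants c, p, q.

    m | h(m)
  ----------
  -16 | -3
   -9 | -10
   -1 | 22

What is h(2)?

(h(m) − c)(m + q) = p for each data point; the three points give a linear system in c and q, then p follows.
Solving: c = 2, q = 4, p = 60, so h(m) = 2 + 60/(m + 4).
Then h(2) = 2 + 60/6 = 12.

12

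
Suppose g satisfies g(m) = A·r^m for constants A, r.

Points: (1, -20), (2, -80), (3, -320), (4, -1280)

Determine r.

Consecutive ratio: -80/(-20) = 4, and -320/(-80) = 4, so r = 4.
Then A·4^1 = -20 gives A = -5, and g(m) = -5·4^m.

4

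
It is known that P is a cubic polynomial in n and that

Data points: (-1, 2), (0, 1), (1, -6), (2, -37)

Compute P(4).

-243

Write P(n) = an³ + bn² + cn + d; the 4 given values yield a linear system in the 4 coefficients.
Solving, P(n) = -3n³ - 3n² - n + 1.
Then P(4) = -243.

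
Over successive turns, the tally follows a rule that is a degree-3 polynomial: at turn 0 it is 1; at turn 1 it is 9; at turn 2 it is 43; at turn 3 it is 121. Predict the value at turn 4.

Write the value at m as f(m).
Write f(m) = am³ + bm² + cm + d; the 4 given values yield a linear system in the 4 coefficients.
Solving, f(m) = 3m³ + 4m² + m + 1.
Then f(4) = 261.

261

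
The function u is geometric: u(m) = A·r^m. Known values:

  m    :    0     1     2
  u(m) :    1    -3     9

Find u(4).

Consecutive ratio: -3/1 = -3, and 9/(-3) = -3, so r = -3.
Then A·(-3)^0 = 1 gives A = 1, and u(m) = 1·(-3)^m.
u(4) = 1·(-3)^4 = 81.

81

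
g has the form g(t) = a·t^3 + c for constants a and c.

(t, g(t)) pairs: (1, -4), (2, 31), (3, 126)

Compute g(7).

From g(1) = -4 and g(2) = 31: 1a + c = -4 and 8a + c = 31.
Subtracting: 7a = 35, so a = 5; then c = -4 − 5·1 = -9.
So g(t) = 5t³ − 9, and g(7) = 1706.

1706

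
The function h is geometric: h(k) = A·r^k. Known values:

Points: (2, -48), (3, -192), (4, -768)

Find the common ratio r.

4

Consecutive ratio: -192/(-48) = 4, and -768/(-192) = 4, so r = 4.
Then A·4^2 = -48 gives A = -3, and h(k) = -3·4^k.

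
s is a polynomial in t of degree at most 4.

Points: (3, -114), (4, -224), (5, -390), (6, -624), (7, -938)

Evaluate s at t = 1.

-14

First differences: -110, -166, -234, -314. Second differences: -56, -68, -80. Third differences: -12, -12.
Level-3 differences are constant, so s has degree 3.
Fitting a degree-3 polynomial gives s(t) = -2t³ - 4t² - 8t.
Then s(1) = -14.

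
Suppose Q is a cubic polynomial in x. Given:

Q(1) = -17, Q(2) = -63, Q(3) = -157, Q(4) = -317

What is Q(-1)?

3

Write Q(x) = ax³ + bx² + cx + d; the 4 given values yield a linear system in the 4 coefficients.
Solving, Q(x) = -3x³ - 6x² - 7x - 1.
Then Q(-1) = 3.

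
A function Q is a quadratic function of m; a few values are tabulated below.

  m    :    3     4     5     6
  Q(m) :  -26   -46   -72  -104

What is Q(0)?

-2

First differences: -20, -26, -32. Second differences: -6, -6.
Level-2 differences are constant, so Q has degree 2.
Fitting a degree-2 polynomial gives Q(m) = -3m² + m - 2.
Then Q(0) = -2.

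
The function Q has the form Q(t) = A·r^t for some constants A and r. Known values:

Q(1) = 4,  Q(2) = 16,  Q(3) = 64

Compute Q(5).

1024

Consecutive ratio: 16/4 = 4, and 64/16 = 4, so r = 4.
Then A·4^1 = 4 gives A = 1, and Q(t) = 1·4^t.
Q(5) = 1·4^5 = 1024.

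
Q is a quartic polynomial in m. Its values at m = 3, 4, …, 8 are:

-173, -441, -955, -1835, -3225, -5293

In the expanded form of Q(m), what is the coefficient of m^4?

First differences: -268, -514, -880, -1390, -2068. Second differences: -246, -366, -510, -678. Third differences: -120, -144, -168. Fourth differences: -24, -24.
Level-4 differences are constant, so Q has degree 4.
Fitting a degree-4 polynomial gives Q(m) = -m^4 - 2m³ - 2m² - 5m - 5.
The coefficient of m^4 is -1.

-1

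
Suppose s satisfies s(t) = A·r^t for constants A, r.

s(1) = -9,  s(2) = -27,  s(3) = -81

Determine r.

3

Consecutive ratio: -27/(-9) = 3, and -81/(-27) = 3, so r = 3.
Then A·3^1 = -9 gives A = -3, and s(t) = -3·3^t.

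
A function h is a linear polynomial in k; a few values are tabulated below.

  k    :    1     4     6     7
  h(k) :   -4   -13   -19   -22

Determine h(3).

Write h(k) = ak + b; the 4 given values yield a linear system in the 2 coefficients.
Solving, h(k) = -3k - 1.
Then h(3) = -10.

-10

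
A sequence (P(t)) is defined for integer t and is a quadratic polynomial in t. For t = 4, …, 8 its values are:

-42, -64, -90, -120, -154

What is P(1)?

0

First differences: -22, -26, -30, -34. Second differences: -4, -4, -4.
Level-2 differences are constant, so P has degree 2.
Fitting a degree-2 polynomial gives P(t) = -2t² - 4t + 6.
Then P(1) = 0.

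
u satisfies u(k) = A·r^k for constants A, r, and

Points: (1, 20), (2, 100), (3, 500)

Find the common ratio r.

5

Consecutive ratio: 100/20 = 5, and 500/100 = 5, so r = 5.
Then A·5^1 = 20 gives A = 4, and u(k) = 4·5^k.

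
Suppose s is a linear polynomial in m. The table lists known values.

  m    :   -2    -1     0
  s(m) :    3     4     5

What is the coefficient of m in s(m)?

1

First differences: 1, 1.
Level-1 differences are constant, so s has degree 1.
Fitting a degree-1 polynomial gives s(m) = m + 5.
The coefficient of m is 1.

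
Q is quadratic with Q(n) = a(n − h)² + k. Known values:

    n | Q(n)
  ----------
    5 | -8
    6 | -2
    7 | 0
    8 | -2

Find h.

First differences 6, 2, -2; second difference -4 = 2a, so a = -2.
Expanding, the n-coefficient is −2ah = 4h; matching it to the data gives h = 7, and then k = 0.
So Q(n) = -2(n − 7)² + 0.
Hence h = 7.

7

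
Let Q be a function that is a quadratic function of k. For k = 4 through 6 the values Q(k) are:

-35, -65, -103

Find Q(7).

-149

Write Q(k) = ak² + bk + c; the 3 given values yield a linear system in the 3 coefficients.
Solving, Q(k) = -4k² + 6k + 5.
Then Q(7) = -149.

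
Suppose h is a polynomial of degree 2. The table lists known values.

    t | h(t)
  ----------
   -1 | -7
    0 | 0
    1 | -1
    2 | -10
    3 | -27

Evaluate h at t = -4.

First differences: 7, -1, -9, -17. Second differences: -8, -8, -8.
Level-2 differences are constant, so h has degree 2.
Fitting a degree-2 polynomial gives h(t) = -4t² + 3t.
Then h(-4) = -76.

-76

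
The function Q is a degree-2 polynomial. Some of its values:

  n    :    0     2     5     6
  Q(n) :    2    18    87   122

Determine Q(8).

210

Write Q(n) = an² + bn + c; the 4 given values yield a linear system in the 3 coefficients.
Solving, Q(n) = 3n² + 2n + 2.
Then Q(8) = 210.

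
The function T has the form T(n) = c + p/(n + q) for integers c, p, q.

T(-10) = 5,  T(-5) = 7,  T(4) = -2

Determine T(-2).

13

(T(n) − c)(n + q) = p for each data point; the three points give a linear system in c and q, then p follows.
Solving: c = 3, q = 0, p = -20, so T(n) = 3 − 20/(n + 0).
Then T(-2) = 3 − 20/(-2) = 13.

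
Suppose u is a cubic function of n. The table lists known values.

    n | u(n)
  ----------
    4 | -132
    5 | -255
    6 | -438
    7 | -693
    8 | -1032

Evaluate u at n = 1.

-3

First differences: -123, -183, -255, -339. Second differences: -60, -72, -84. Third differences: -12, -12.
Level-3 differences are constant, so u has degree 3.
Fitting a degree-3 polynomial gives u(n) = -2n³ - n.
Then u(1) = -3.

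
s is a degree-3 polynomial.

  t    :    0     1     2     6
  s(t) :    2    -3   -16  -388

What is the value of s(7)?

Write s(t) = at³ + bt² + ct + d; the 4 given values yield a linear system in the 4 coefficients.
Solving, s(t) = -2t³ + 2t² - 5t + 2.
Then s(7) = -621.

-621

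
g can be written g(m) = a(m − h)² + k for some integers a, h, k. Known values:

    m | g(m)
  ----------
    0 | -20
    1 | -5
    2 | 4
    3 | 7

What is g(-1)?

First differences 15, 9, 3; second difference -6 = 2a, so a = -3.
Expanding, the m-coefficient is −2ah = 6h; matching it to the data gives h = 3, and then k = 7.
So g(m) = -3(m − 3)² + 7.
g(-1) = -3·(-4)² + 7 = -41.

-41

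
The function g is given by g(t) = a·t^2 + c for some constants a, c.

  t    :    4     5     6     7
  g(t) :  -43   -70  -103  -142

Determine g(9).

-238

From g(4) = -43 and g(5) = -70: 16a + c = -43 and 25a + c = -70.
Subtracting: 9a = -27, so a = -3; then c = -43 − (-3)·16 = 5.
So g(t) = -3t² + 5, and g(9) = -238.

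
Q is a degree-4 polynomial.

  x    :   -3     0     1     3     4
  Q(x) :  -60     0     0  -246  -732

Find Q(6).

-3390

Write Q(x) = ax^4 + bx³ + cx² + dx + e; the 5 given values yield a linear system in the 5 coefficients.
Solving, Q(x) = -2x^4 - 4x³ + x² + 5x.
Then Q(6) = -3390.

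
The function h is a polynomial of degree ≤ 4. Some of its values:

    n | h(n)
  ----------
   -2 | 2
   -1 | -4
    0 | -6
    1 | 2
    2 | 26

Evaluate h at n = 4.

146

Write h(n) = an^4 + bn³ + cn² + dn + e; the 5 given values yield a linear system in the 5 coefficients.
Solving, the leading coefficient vanishes, and h(n) = n³ + 5n² + 2n - 6.
Then h(4) = 146.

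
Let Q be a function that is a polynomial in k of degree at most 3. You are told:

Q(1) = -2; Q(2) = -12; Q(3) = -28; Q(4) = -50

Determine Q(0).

2

First differences: -10, -16, -22. Second differences: -6, -6.
Level-2 differences are constant, so Q has degree 2.
Fitting a degree-2 polynomial gives Q(k) = -3k² - k + 2.
Then Q(0) = 2.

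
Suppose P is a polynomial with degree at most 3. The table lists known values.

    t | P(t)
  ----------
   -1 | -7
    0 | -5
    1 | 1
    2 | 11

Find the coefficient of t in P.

First differences: 2, 6, 10. Second differences: 4, 4.
Level-2 differences are constant, so P has degree 2.
Fitting a degree-2 polynomial gives P(t) = 2t² + 4t - 5.
The coefficient of t is 4.

4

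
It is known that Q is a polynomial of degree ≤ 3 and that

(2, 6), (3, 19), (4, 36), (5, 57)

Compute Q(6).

82

Write Q(m) = am³ + bm² + cm + d; the 4 given values yield a linear system in the 4 coefficients.
Solving, the leading coefficient vanishes, and Q(m) = 2m² + 3m - 8.
Then Q(6) = 82.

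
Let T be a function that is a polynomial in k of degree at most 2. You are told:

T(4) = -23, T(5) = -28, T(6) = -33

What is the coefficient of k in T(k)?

-5

First differences: -5, -5.
Level-1 differences are constant, so T has degree 1.
Fitting a degree-1 polynomial gives T(k) = -5k - 3.
The coefficient of k is -5.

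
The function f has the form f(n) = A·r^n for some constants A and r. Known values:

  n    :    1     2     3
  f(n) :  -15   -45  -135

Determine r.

Consecutive ratio: -45/(-15) = 3, and -135/(-45) = 3, so r = 3.
Then A·3^1 = -15 gives A = -5, and f(n) = -5·3^n.

3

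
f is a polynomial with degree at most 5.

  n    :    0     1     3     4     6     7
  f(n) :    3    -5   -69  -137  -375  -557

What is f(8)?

Write f(n) = an^5 + bn^4 + cn³ + dn² + en + p; the 6 given values yield a linear system in the 6 coefficients.
Solving, the top 2 coefficients vanish, and f(n) = -n³ - 4n² - 3n + 3.
Then f(8) = -789.

-789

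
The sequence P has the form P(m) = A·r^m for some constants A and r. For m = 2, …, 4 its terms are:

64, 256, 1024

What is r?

Consecutive ratio: 256/64 = 4, and 1024/256 = 4, so r = 4.
Then A·4^2 = 64 gives A = 4, and P(m) = 4·4^m.

4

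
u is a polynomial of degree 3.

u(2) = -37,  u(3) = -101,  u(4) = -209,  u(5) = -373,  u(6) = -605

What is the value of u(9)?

First differences: -64, -108, -164, -232. Second differences: -44, -56, -68. Third differences: -12, -12.
Level-3 differences are constant, so u has degree 3.
Fitting a degree-3 polynomial gives u(x) = -2x³ - 4x² - 6x + 7.
Then u(9) = -1829.

-1829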